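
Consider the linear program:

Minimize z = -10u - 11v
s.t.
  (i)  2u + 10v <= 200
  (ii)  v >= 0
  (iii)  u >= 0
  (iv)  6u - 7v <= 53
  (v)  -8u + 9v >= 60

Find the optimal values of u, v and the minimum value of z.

u = 600/49, v = 860/49, minimum z = -15460/49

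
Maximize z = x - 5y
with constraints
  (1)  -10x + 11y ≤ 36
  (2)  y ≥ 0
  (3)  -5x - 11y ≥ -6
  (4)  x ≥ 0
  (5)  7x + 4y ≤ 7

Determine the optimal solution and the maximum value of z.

Corner points and z = x - 5y:
  (0, 0) → z = 0
  (1, 0) → z = 1
  (0, 6/11) → z = -30/11
  (53/57, 7/57) → z = 6/19

x = 1, y = 0, maximum z = 1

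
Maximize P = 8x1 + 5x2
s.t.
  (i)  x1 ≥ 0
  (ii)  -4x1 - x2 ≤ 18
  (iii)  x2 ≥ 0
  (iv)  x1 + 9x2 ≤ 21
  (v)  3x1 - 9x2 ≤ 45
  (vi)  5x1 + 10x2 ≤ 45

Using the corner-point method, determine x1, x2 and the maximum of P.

x1 = 9, x2 = 0, maximum P = 72

Feasible corners and P = 8x1 + 5x2:
  (0, 0) → P = 0
  (0, 7/3) → P = 35/3
  (9, 0) → P = 72
  (39/7, 12/7) → P = 372/7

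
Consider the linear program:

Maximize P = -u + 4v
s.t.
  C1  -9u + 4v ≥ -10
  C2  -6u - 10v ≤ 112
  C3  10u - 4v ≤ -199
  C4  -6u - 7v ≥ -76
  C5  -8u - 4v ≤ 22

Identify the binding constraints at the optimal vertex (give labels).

C4 and C5

Vertices and P = -u + 4v:
  (-1089/94, 977/47) → P = 8905/94
  (-221/18, 343/18) → P = 177/2
  (-229/16, 185/8) → P = 1709/16

The maximum is at (-229/16, 185/8). Substituting into each constraint, equality holds for C4 and C5; the remaining constraints have slack.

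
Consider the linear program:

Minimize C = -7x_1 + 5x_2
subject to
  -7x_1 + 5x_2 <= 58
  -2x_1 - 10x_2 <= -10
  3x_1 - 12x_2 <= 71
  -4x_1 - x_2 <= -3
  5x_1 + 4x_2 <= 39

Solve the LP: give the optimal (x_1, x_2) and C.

x_1 = 25/3, x_2 = -2/3, minimum C = -185/3

Extreme points and C = -7x_1 + 5x_2:
  (-43/27, 253/27) → C = 58
  (-37/53, 563/53) → C = 58
  (10/19, 17/19) → C = 15/19
  (25/3, -2/3) → C = -185/3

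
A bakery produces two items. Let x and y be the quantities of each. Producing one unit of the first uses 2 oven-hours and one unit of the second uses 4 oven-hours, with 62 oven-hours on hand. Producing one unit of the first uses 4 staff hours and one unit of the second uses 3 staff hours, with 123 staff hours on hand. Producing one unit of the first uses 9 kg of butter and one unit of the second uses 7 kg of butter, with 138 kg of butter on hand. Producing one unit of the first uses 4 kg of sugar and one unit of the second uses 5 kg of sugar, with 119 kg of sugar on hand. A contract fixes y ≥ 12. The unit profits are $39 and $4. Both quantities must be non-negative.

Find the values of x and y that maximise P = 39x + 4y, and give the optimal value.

x = 6, y = 12, maximum P = 282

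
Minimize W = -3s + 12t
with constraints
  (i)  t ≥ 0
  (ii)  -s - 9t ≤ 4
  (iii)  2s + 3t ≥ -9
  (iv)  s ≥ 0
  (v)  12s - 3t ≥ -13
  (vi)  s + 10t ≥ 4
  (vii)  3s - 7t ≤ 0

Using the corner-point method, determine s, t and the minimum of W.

Extreme points and W = -3s + 12t:
  (0, 13/3) → W = 52
  (0, 2/5) → W = 24/5
  (28/37, 12/37) → W = 60/37
The feasible region is unbounded (it extends along (7, 3), (1, 4)), but W strictly increases along every unbounded feasible direction, so there is no improving ray and the minimum is attained at a vertex.

s = 28/37, t = 12/37, minimum W = 60/37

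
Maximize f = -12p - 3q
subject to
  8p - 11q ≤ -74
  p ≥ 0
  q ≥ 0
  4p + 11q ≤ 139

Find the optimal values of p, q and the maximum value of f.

Feasible corners and f = -12p - 3q:
  (0, 74/11) → f = -222/11
  (65/12, 32/3) → f = -97
  (0, 139/11) → f = -417/11

The optimum lies where 8p - 11q = -74 and p = 0.
Solving simultaneously gives p = 0, q = 74/11.

p = 0, q = 74/11, maximum f = -222/11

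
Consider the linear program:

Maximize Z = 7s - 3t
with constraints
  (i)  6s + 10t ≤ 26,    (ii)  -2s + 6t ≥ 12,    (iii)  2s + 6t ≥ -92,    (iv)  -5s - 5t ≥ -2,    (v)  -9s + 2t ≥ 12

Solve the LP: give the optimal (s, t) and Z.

Vertices and Z = 7s - 3t:
  (-11/2, 59/10) → Z = -281/5
  (-26, -20/3) → Z = -162
  (-6/5, 8/5) → Z = -66/5
The feasible region is unbounded (it extends along (-5, 3), (-3, 1)), but Z strictly decreases along every unbounded feasible direction, so there is no improving ray and the maximum is attained at a vertex.

s = -6/5, t = 8/5, maximum Z = -66/5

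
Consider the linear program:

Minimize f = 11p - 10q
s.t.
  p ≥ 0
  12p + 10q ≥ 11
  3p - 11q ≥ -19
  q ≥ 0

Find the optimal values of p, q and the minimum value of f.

p = 0, q = 19/11, minimum f = -190/11

Feasible corners and f = 11p - 10q:
  (0, 11/10) → f = -11
  (0, 19/11) → f = -190/11
  (11/12, 0) → f = 121/12
The feasible region is unbounded (it extends along (11, 3), (1, 0)), but f strictly increases along every unbounded feasible direction, so there is no improving ray and the minimum is attained at a vertex.

The binding constraints are p = 0 and 3p - 11q = -19.
Solving simultaneously gives p = 0, q = 19/11.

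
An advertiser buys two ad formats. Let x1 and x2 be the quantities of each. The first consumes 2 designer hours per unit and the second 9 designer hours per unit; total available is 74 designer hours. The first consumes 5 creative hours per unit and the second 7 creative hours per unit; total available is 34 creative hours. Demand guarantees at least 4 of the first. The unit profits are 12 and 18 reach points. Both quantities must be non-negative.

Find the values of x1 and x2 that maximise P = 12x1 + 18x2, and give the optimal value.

x1 = 4, x2 = 2, maximum P = 84

The binding constraints are 5x1 + 7x2 = 34 and x1 = 4.
Solving simultaneously gives x1 = 4, x2 = 2.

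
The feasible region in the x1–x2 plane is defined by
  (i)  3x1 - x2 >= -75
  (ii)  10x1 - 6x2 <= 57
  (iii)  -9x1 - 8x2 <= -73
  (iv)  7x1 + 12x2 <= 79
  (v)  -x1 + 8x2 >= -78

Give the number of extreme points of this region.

Pairwise boundary intersections that survive every other constraint:
  (447/67, 217/134)
  (193/27, 391/162)
  (61/13, 50/13)

3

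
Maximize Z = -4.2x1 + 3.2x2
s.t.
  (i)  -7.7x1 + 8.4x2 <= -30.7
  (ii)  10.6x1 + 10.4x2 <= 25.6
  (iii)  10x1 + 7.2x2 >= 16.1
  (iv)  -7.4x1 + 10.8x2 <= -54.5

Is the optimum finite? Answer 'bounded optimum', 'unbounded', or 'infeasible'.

Extreme points and Z = -4.2x1 + 3.2x2:
  (10541/2393, -19413/9572) → Z = -299013/11965
  (1573/448, -21293/8064) → Z = -467641/20160
The feasible region has finitely many vertices and no improving ray; the maximum is -467641/20160 at (1573/448, -21293/8064).

bounded optimum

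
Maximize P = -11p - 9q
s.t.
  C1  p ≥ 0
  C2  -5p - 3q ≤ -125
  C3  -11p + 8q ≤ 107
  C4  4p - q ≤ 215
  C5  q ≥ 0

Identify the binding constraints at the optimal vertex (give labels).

Feasible corners and P = -11p - 9q:
  (679/73, 1910/73) → P = -24659/73
  (25, 0) → P = -275
  (87, 133) → P = -2154
  (215/4, 0) → P = -2365/4

The maximum is at (25, 0). Substituting into each constraint, equality holds for C2 and C5; the remaining constraints have slack.

C2 and C5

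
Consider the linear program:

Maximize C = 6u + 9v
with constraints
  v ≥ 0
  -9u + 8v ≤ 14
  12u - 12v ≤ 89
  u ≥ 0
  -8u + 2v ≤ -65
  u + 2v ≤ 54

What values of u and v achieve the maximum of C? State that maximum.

u = 413/18, v = 559/36, maximum C = 3329/12

Extreme points and C = 6u + 9v:
  (274/23, 697/46) → C = 9561/46
  (202/13, 250/13) → C = 3462/13
  (301/36, 17/18) → C = 176/3
  (413/18, 559/36) → C = 3329/12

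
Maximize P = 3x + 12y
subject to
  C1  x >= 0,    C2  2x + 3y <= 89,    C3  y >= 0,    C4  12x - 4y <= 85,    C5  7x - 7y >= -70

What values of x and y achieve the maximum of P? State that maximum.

x = 59/5, y = 109/5, maximum P = 297

Feasible corners and P = 3x + 12y:
  (0, 0) → P = 0
  (0, 10) → P = 120
  (611/44, 449/22) → P = 12609/44
  (59/5, 109/5) → P = 297
  (85/12, 0) → P = 85/4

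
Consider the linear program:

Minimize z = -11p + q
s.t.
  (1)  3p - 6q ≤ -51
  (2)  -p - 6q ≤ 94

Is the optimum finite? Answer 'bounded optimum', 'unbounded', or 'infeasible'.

From the feasible point (-145/4, -77/8), moving in the direction (6, 3) keeps every constraint satisfied while z decreases without bound.

unbounded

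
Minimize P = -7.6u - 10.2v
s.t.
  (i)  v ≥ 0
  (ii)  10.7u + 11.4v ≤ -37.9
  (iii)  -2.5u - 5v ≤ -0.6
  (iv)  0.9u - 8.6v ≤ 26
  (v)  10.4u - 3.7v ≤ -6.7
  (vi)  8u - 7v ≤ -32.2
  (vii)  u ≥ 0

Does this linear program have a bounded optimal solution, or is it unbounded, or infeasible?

infeasible

The boundaries 10.7u + 11.4v = -37.9 and -2.5u - 5v = -0.6 meet at (-7.8536, 4.0468), but that point violates u ≥ 0. Every candidate vertex is excluded by some other constraint, so the feasible region is empty.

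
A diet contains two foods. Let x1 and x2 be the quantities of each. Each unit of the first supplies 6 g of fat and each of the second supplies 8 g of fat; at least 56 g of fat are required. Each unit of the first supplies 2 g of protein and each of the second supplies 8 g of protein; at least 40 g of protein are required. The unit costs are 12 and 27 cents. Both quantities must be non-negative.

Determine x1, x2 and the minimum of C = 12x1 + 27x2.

x1 = 4, x2 = 4, minimum C = 156

Extreme points and C = 12x1 + 27x2:
  (0, 7) → C = 189
  (20, 0) → C = 240
  (4, 4) → C = 156
The feasible region is unbounded (it extends along (0, 1), (1, 0)), but C strictly increases along every unbounded feasible direction, so there is no improving ray and the minimum is attained at a vertex.

The binding constraints are 6x1 + 8x2 = 56 and 2x1 + 8x2 = 40.
Solving simultaneously gives x1 = 4, x2 = 4.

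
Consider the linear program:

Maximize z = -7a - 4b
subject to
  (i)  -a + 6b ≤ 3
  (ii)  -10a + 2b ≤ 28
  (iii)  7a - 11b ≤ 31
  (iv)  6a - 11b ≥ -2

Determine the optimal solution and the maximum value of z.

Feasible corners and z = -7a - 4b:
  (219/31, 52/31) → z = -1741/31
  (21/25, 16/25) → z = -211/25
  (-185/48, -253/48) → z = 769/16
  (-152/49, -74/49) → z = 1360/49

At the optimal vertex, -10a + 2b = 28 and 7a - 11b = 31.
Solving simultaneously gives a = -185/48, b = -253/48.

a = -185/48, b = -253/48, maximum z = 769/16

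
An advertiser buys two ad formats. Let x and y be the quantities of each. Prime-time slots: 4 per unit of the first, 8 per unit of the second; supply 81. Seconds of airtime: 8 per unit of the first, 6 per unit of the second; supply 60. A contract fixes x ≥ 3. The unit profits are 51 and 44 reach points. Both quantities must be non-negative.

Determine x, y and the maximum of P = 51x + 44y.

Feasible corners and P = 51x + 44y:
  (15/2, 0) → P = 765/2
  (3, 0) → P = 153
  (3, 6) → P = 417

The optimum lies where 8x + 6y = 60 and x = 3.
Solving simultaneously gives x = 3, y = 6.

x = 3, y = 6, maximum P = 417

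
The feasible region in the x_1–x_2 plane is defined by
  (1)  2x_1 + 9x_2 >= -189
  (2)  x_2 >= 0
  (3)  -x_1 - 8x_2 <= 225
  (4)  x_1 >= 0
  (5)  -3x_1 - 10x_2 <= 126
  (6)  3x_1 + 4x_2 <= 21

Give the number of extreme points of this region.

Intersecting each pair of boundary lines and keeping only the points that satisfy every inequality leaves:
  (0, 0)
  (7, 0)
  (0, 21/4)

3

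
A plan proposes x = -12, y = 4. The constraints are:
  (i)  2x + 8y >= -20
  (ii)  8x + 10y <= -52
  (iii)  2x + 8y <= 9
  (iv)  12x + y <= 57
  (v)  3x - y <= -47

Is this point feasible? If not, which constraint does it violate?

not feasible — violates (v)

Constraint (v): 3x - y = -40, which is not ≤ -47. All other constraints are satisfied.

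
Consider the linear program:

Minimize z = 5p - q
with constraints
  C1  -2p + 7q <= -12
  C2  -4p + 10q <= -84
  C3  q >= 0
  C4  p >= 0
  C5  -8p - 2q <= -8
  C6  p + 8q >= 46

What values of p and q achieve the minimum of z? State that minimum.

p = 566/21, q = 50/21, minimum z = 2780/21

Extreme points and z = 5p - q:
  (117/2, 15) → z = 555/2
  (566/21, 50/21) → z = 2780/21
  (46, 0) → z = 230
The feasible region is unbounded (it extends along (7, 2), (1, 0)), but z strictly increases along every unbounded feasible direction, so there is no improving ray and the minimum is attained at a vertex.

At the optimal vertex, -4p + 10q = -84 and p + 8q = 46.
Solving simultaneously gives p = 566/21, q = 50/21.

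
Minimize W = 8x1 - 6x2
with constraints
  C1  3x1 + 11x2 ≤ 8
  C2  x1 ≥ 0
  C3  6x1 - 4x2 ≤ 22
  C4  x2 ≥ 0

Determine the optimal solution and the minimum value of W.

Vertices and W = 8x1 - 6x2:
  (0, 8/11) → W = -48/11
  (8/3, 0) → W = 64/3
  (0, 0) → W = 0

x1 = 0, x2 = 8/11, minimum W = -48/11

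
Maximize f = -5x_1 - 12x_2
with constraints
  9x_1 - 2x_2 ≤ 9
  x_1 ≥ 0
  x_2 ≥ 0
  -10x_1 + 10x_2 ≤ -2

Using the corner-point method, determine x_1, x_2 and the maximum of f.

x_1 = 1/5, x_2 = 0, maximum f = -1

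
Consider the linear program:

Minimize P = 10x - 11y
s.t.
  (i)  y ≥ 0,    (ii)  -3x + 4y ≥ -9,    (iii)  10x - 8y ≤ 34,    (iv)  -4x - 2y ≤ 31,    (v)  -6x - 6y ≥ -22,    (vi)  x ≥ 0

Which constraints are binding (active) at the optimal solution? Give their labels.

Corner points and P = 10x - 11y:
  (3, 0) → P = 30
  (0, 0) → P = 0
  (71/21, 2/7) → P = 92/3
  (0, 11/3) → P = -121/3

The minimum is at (0, 11/3). Substituting into each constraint, equality holds for (v) and (vi); the remaining constraints have slack.

(v) and (vi)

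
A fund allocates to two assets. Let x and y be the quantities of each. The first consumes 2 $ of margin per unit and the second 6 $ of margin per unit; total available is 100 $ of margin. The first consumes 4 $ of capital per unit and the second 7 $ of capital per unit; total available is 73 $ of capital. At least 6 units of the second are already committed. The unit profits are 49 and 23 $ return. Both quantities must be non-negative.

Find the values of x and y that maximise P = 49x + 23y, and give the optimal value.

At the optimal vertex, 4x + 7y = 73 and y = 6.
Solving simultaneously gives x = 31/4, y = 6.

x = 31/4, y = 6, maximum P = 2071/4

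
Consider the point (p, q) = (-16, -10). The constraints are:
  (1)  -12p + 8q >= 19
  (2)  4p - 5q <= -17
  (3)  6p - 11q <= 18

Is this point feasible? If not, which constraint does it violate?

not feasible — violates (2)

Constraint (2): 4p - 5q = -14, which is not ≤ -17. All other constraints are satisfied.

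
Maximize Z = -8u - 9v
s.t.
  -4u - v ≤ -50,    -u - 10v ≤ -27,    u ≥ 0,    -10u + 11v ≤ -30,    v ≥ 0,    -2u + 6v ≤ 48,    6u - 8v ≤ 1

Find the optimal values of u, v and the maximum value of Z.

The binding constraints are -10u + 11v = -30 and 6u - 8v = 1.
Solving simultaneously gives u = 229/14, v = 85/7.

u = 229/14, v = 85/7, maximum Z = -1681/7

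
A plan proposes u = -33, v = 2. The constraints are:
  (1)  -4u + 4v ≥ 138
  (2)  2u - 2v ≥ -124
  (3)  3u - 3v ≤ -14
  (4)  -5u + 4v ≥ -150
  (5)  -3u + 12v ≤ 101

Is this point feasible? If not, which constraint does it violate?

Constraint (5): -3u + 12v = 123, which is not ≤ 101. All other constraints are satisfied.

not feasible — violates (5)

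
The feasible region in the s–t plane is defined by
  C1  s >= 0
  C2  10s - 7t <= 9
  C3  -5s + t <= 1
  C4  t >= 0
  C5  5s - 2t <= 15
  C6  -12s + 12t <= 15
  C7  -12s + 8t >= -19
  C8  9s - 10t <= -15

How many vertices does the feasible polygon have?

4

Of the 28 pairwise boundary intersections, those satisfying every inequality are:
  (29/5, 7)
  (195/37, 231/37)
  (35/6, 85/12)
  (5/2, 15/4)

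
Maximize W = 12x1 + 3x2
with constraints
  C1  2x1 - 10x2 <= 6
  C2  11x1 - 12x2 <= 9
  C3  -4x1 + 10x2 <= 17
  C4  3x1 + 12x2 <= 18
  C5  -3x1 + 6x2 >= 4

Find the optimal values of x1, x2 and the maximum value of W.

Extreme points and W = 12x1 + 3x2:
  (-23/2, -29/10) → W = -1467/10
  (-38/9, -13/9) → W = -55
  (-4/13, 41/26) → W = 27/26
  (10/9, 11/9) → W = 17

x1 = 10/9, x2 = 11/9, maximum W = 17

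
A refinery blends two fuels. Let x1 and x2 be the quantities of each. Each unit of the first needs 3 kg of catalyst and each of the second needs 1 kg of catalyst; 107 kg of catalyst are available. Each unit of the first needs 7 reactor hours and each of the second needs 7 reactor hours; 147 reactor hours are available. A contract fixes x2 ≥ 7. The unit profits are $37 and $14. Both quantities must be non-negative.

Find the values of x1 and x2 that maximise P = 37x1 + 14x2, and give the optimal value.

x1 = 14, x2 = 7, maximum P = 616

Vertices and P = 37x1 + 14x2:
  (0, 21) → P = 294
  (0, 7) → P = 98
  (14, 7) → P = 616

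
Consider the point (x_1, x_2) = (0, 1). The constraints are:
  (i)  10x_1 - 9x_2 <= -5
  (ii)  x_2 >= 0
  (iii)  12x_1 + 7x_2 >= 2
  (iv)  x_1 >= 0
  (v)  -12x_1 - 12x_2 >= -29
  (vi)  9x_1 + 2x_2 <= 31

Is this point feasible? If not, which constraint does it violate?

feasible

(i): -9 ≤ -5 ✓
(ii): 1 ≥ 0 ✓
(iii): 7 ≥ 2 ✓
(iv): 0 ≥ 0 ✓
(v): -12 ≥ -29 ✓
(vi): 2 ≤ 31 ✓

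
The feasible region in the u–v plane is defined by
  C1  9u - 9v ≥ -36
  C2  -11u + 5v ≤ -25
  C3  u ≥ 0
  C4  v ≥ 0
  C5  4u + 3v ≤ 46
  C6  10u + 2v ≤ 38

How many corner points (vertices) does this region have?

Intersecting each pair of boundary lines and keeping only the points that satisfy every inequality leaves:
  (25/11, 0)
  (10/3, 7/3)
  (19/5, 0)

3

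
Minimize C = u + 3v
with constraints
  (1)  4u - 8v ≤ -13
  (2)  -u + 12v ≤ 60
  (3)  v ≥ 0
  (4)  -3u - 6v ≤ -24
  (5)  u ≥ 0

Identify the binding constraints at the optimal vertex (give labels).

(1) and (4)

Extreme points and C = u + 3v:
  (81/10, 227/40) → C = 201/8
  (19/8, 45/16) → C = 173/16
  (0, 5) → C = 15
  (0, 4) → C = 12

The minimum is at (19/8, 45/16). Substituting into each constraint, equality holds for (1) and (4); the remaining constraints have slack.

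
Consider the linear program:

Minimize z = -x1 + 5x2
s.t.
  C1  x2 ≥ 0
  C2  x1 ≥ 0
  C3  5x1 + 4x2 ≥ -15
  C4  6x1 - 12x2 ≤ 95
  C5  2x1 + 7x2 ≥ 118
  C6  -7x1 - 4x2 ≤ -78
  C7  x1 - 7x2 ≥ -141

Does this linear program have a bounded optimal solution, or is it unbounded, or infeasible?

Feasible corners and z = -x1 + 5x2:
  (0, 39/2) → z = 195/2
  (0, 141/7) → z = 705/7
  (2081/66, 259/33) → z = 509/66
  (2357/30, 941/30) → z = 1174/15
  (74/41, 670/41) → z = 3276/41
The feasible region has finitely many vertices and no improving ray; the minimum is 509/66 at (2081/66, 259/33).

bounded optimum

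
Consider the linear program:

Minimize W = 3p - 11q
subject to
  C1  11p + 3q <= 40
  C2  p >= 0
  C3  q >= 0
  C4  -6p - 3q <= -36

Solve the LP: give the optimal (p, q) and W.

Feasible corners and W = 3p - 11q:
  (0, 40/3) → W = -440/3
  (4/5, 52/5) → W = -112
  (0, 12) → W = -132

The optimum lies where 11p + 3q = 40 and p = 0.
Solving simultaneously gives p = 0, q = 40/3.

p = 0, q = 40/3, minimum W = -440/3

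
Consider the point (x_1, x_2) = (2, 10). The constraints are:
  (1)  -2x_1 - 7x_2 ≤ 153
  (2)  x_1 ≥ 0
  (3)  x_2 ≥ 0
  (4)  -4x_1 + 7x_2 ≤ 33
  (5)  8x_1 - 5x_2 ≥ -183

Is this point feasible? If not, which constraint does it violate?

not feasible — violates (4)

Constraint (4): -4x_1 + 7x_2 = 62, which is not ≤ 33. All other constraints are satisfied.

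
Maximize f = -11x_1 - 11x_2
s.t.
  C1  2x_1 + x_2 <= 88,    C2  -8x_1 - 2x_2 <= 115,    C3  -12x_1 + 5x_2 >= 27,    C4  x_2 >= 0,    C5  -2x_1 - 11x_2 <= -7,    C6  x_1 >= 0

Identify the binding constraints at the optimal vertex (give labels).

C3 and C6

Vertices and f = -11x_1 - 11x_2:
  (413/22, 555/11) → f = -1523/2
  (0, 88) → f = -968
  (0, 27/5) → f = -297/5

The maximum is at (0, 27/5). Substituting into each constraint, equality holds for C3 and C6; the remaining constraints have slack.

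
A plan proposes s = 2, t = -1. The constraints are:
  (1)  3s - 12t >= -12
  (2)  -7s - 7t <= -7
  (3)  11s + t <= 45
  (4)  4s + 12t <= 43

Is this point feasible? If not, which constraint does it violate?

(1): 18 ≥ -12 ✓
(2): -7 ≤ -7 ✓
(3): 21 ≤ 45 ✓
(4): -4 ≤ 43 ✓

feasible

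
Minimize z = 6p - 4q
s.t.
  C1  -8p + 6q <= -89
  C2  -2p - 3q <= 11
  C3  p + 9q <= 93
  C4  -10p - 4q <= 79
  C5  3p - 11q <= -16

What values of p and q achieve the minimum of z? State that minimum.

Extreme points and z = 6p - 4q:
  (453/26, 655/78) → z = 2767/39
  (215/14, 79/14) → z = 487/7
  (879/38, 295/38) → z = 2047/19

The optimum lies where -8p + 6q = -89 and 3p - 11q = -16.
Solving simultaneously gives p = 215/14, q = 79/14.

p = 215/14, q = 79/14, minimum z = 487/7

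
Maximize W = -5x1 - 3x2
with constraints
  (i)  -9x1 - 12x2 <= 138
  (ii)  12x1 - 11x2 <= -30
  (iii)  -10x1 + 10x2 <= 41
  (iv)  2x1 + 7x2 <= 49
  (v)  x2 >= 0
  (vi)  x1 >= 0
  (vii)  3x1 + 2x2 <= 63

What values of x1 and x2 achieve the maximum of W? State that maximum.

Vertices and W = -5x1 - 3x2:
  (329/106, 324/53) → W = -3589/106
  (0, 30/11) → W = -90/11
  (203/90, 286/45) → W = -2731/90
  (0, 41/10) → W = -123/10

x1 = 0, x2 = 30/11, maximum W = -90/11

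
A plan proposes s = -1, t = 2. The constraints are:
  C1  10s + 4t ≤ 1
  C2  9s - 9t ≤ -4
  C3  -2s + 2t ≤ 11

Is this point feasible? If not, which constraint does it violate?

C1: -2 ≤ 1 ✓
C2: -27 ≤ -4 ✓
C3: 6 ≤ 11 ✓

feasible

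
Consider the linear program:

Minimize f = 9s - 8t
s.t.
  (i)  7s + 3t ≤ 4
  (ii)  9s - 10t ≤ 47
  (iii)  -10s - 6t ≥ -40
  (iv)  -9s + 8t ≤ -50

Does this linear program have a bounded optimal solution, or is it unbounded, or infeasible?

infeasible

The boundaries 7s + 3t = 4 and 9s - 10t = 47 meet at (181/97, -293/97), but that point violates -9s + 8t ≤ -50. Every candidate vertex is excluded by some other constraint, so the feasible region is empty.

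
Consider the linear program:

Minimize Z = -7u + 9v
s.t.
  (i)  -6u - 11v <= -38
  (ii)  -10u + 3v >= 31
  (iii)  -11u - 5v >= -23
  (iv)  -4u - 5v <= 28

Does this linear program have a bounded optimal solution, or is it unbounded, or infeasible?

Vertices and Z = -7u + 9v:
  (-227/128, 283/64) → Z = 6683/128
  (-249/7, 160/7) → Z = 3183/7
  (-86/83, 571/83) → Z = 5741/83
The feasible region has finitely many vertices and no improving ray; the minimum is 6683/128 at (-227/128, 283/64).

bounded optimum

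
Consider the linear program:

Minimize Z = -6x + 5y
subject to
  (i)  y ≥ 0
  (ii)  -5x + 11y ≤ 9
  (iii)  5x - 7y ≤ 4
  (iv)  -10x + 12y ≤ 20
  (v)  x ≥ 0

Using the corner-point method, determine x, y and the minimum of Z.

x = 107/20, y = 13/4, minimum Z = -317/20

Vertices and Z = -6x + 5y:
  (4/5, 0) → Z = -24/5
  (0, 0) → Z = 0
  (107/20, 13/4) → Z = -317/20
  (0, 9/11) → Z = 45/11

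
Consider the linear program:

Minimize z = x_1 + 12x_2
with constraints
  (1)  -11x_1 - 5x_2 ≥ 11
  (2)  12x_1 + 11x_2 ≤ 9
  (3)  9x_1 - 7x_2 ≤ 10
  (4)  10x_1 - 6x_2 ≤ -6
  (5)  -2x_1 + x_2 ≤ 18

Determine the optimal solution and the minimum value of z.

Corner points and z = x_1 + 12x_2:
  (-166/61, 231/61) → z = 2606/61
  (-24/29, -11/29) → z = -156/29
  (-189/34, 117/17) → z = 2619/34
  (-51/8, -77/8) → z = -975/8
  (-136/5, -182/5) → z = -464

At the optimal vertex, 9x_1 - 7x_2 = 10 and -2x_1 + x_2 = 18.
Solving simultaneously gives x_1 = -136/5, x_2 = -182/5.

x_1 = -136/5, x_2 = -182/5, minimum z = -464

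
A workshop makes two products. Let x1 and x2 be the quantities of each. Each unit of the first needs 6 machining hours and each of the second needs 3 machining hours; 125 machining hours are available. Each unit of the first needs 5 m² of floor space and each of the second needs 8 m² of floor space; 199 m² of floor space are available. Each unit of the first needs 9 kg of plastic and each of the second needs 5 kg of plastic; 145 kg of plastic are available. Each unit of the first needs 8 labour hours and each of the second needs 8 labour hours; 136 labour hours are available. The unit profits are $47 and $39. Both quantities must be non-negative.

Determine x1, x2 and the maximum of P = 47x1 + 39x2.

x1 = 15, x2 = 2, maximum P = 783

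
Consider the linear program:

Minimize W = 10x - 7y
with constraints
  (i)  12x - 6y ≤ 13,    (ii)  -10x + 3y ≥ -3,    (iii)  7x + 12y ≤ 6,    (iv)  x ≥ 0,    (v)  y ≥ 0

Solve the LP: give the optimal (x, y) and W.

Vertices and W = 10x - 7y:
  (18/47, 13/47) → W = 89/47
  (3/10, 0) → W = 3
  (0, 1/2) → W = -7/2
  (0, 0) → W = 0

x = 0, y = 1/2, minimum W = -7/2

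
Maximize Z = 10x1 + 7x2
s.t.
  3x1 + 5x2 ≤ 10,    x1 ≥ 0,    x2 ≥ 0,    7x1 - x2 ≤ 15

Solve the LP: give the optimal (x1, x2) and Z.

x1 = 85/38, x2 = 25/38, maximum Z = 1025/38

At the optimal vertex, 3x1 + 5x2 = 10 and 7x1 - x2 = 15.
Solving simultaneously gives x1 = 85/38, x2 = 25/38.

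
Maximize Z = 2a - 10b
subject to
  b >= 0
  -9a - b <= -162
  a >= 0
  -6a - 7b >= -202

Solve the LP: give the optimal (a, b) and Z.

a = 101/3, b = 0, maximum Z = 202/3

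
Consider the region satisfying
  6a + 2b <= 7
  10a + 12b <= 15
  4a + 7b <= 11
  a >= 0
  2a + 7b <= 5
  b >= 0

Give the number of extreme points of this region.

5

Pairwise boundary intersections that survive every other constraint:
  (27/26, 5/13)
  (7/6, 0)
  (45/46, 10/23)
  (0, 5/7)
  (0, 0)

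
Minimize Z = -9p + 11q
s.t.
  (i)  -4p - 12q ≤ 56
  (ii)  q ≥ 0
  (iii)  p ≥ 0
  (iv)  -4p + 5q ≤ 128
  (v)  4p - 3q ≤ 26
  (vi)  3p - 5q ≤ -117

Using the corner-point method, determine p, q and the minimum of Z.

p = 481/11, q = 546/11, minimum Z = 1677/11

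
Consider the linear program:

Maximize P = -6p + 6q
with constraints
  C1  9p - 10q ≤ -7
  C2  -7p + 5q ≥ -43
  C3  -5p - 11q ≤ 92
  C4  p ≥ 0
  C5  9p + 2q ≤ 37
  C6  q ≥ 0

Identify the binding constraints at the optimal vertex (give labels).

C4 and C5

Extreme points and P = -6p + 6q:
  (0, 7/10) → P = 21/5
  (89/27, 11/3) → P = 20/9
  (0, 37/2) → P = 111

The maximum is at (0, 37/2). Substituting into each constraint, equality holds for C4 and C5; the remaining constraints have slack.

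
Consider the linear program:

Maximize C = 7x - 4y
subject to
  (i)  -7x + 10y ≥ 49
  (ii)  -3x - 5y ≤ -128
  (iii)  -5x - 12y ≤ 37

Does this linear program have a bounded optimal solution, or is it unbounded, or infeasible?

From the feasible point (207/13, 1043/65), moving in the direction (10, 7) keeps every constraint satisfied while C increases without bound.

unbounded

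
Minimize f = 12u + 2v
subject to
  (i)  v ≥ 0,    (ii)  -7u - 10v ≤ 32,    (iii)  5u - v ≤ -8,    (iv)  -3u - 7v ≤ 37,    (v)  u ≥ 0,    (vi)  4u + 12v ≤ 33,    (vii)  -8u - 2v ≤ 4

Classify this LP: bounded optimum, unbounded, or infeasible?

infeasible

The boundaries v = 0 and u = 0 meet at (0, 0), but that point violates 5u - v ≤ -8. Every candidate vertex is excluded by some other constraint, so the feasible region is empty.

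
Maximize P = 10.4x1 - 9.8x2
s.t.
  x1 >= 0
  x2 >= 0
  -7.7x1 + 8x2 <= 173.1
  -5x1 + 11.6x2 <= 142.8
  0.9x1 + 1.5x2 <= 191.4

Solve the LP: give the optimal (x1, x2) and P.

Feasible corners and P = 10.4x1 - 9.8x2:
  (0, 0) → P = 0
  (0, 357/29) → P = -17493/145
  (638/3, 0) → P = 33176/15
  (33434/299, 18092/299) → P = 170412/299

The binding constraints are x2 = 0 and 0.9x1 + 1.5x2 = 191.4.
Solving simultaneously gives x1 = 638/3, x2 = 0.

x1 = 638/3, x2 = 0, maximum P = 33176/15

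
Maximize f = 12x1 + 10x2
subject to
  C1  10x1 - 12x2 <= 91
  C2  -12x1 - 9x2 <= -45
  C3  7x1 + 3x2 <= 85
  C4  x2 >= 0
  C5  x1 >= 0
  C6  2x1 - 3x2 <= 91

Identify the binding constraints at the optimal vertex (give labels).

C3 and C5

Feasible corners and f = 12x1 + 10x2:
  (431/38, 71/38) → f = 2941/19
  (91/10, 0) → f = 546/5
  (15/4, 0) → f = 45
  (0, 5) → f = 50
  (0, 85/3) → f = 850/3

The maximum is at (0, 85/3). Substituting into each constraint, equality holds for C3 and C5; the remaining constraints have slack.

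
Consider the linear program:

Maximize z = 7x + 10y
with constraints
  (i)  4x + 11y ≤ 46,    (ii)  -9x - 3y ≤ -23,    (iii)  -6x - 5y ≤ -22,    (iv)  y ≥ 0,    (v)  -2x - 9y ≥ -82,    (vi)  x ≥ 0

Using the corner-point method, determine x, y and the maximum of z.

x = 23/2, y = 0, maximum z = 161/2

Vertices and z = 7x + 10y:
  (115/87, 322/87) → z = 4025/87
  (23/2, 0) → z = 161/2
  (49/27, 20/9) → z = 943/27
  (11/3, 0) → z = 77/3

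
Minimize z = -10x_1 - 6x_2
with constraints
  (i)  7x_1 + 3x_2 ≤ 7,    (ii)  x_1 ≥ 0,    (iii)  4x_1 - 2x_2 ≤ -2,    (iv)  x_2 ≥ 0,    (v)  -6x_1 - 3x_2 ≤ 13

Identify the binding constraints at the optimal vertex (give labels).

(i) and (ii)

Vertices and z = -10x_1 - 6x_2:
  (0, 7/3) → z = -14
  (4/13, 21/13) → z = -166/13
  (0, 1) → z = -6

The minimum is at (0, 7/3). Substituting into each constraint, equality holds for (i) and (ii); the remaining constraints have slack.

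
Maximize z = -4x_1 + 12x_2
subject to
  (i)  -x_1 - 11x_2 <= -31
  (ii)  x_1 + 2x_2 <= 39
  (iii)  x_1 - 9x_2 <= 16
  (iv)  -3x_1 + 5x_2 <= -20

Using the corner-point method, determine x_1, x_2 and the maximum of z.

Vertices and z = -4x_1 + 12x_2:
  (91/4, 3/4) → z = -82
  (375/38, 73/38) → z = -312/19
  (383/11, 23/11) → z = -1256/11
  (235/11, 97/11) → z = 224/11

The binding constraints are x_1 + 2x_2 = 39 and -3x_1 + 5x_2 = -20.
Solving simultaneously gives x_1 = 235/11, x_2 = 97/11.

x_1 = 235/11, x_2 = 97/11, maximum z = 224/11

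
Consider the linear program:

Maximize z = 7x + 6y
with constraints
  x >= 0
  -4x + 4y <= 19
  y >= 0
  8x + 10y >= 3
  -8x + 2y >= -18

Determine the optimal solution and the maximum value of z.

x = 55/12, y = 28/3, maximum z = 1057/12

At the optimal vertex, -4x + 4y = 19 and -8x + 2y = -18.
Solving simultaneously gives x = 55/12, y = 28/3.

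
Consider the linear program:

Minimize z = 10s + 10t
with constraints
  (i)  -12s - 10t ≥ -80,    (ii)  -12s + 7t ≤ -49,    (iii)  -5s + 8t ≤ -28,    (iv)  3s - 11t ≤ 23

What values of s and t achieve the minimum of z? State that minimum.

s = 4, t = -1, minimum z = 30

Corner points and z = 10s + 10t:
  (460/73, 32/73) → z = 4920/73
  (185/27, -2/9) → z = 1790/27
  (4, -1) → z = 30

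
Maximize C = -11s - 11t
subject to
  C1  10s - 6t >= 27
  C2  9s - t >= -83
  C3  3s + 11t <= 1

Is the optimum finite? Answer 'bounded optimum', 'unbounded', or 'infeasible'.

From the feasible point (-525/44, -1073/44), moving in the direction (-1, -9) keeps every constraint satisfied while C increases without bound.

unbounded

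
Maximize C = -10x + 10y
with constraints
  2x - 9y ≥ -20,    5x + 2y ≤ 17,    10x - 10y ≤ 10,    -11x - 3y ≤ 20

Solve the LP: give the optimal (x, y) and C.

x = -16/7, y = 12/7, maximum C = 40

Extreme points and C = -10x + 10y:
  (113/49, 134/49) → C = 30/7
  (-16/7, 12/7) → C = 40
  (19/7, 12/7) → C = -10
  (-17/14, -31/14) → C = -10

At the optimal vertex, 2x - 9y = -20 and -11x - 3y = 20.
Solving simultaneously gives x = -16/7, y = 12/7.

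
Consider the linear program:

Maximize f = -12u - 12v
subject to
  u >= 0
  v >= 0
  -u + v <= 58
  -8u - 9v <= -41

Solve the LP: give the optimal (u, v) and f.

The feasible region is unbounded (it extends along (1, 1), (1, 0)), but f strictly decreases along every unbounded feasible direction, so there is no improving ray and the maximum is attained at a vertex.

The optimum lies where u = 0 and -8u - 9v = -41.
Solving simultaneously gives u = 0, v = 41/9.

u = 0, v = 41/9, maximum f = -164/3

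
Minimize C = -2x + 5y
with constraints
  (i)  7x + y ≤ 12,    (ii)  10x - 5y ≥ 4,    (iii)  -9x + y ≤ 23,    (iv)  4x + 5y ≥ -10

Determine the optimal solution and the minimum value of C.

x = 70/31, y = -118/31, minimum C = -730/31

Extreme points and C = -2x + 5y:
  (64/45, 92/45) → C = 332/45
  (70/31, -118/31) → C = -730/31
  (-3/7, -58/35) → C = -52/7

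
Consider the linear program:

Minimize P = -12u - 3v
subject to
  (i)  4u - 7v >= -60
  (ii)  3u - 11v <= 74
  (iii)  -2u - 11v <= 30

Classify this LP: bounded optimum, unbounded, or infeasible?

unbounded

From the feasible point (-15, 0), moving in the direction (7, 4) keeps every constraint satisfied while P decreases without bound.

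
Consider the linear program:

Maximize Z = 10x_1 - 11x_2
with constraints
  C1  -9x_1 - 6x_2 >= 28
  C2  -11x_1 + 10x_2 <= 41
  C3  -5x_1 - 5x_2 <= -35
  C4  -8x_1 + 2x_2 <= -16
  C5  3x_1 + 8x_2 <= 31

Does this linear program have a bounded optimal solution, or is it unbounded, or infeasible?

infeasible

The boundaries -9x_1 - 6x_2 = 28 and -8x_1 + 2x_2 = -16 meet at (20/33, -184/33), but that point violates -5x_1 - 5x_2 ≤ -35. Every candidate vertex is excluded by some other constraint, so the feasible region is empty.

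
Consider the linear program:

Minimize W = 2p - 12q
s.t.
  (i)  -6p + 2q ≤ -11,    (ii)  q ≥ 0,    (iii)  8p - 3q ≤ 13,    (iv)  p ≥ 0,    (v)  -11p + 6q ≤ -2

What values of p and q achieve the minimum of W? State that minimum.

Feasible corners and W = 2p - 12q:
  (7/2, 5) → W = -53
  (31/7, 109/14) → W = -592/7
  (24/5, 127/15) → W = -92

The binding constraints are 8p - 3q = 13 and -11p + 6q = -2.
Solving simultaneously gives p = 24/5, q = 127/15.

p = 24/5, q = 127/15, minimum W = -92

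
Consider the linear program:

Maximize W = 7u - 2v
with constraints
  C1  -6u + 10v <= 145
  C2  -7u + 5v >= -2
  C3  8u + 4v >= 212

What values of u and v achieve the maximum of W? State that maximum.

u = 149/8, v = 1027/40, maximum W = 3161/40

Extreme points and W = 7u - 2v:
  (149/8, 1027/40) → W = 3161/40
  (385/26, 304/13) → W = 1479/26
  (267/17, 367/17) → W = 1135/17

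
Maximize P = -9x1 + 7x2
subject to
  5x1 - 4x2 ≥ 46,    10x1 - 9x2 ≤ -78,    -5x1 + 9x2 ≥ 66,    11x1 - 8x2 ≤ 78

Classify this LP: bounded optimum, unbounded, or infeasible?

The boundaries 5x1 - 4x2 = 46 and 10x1 - 9x2 = -78 meet at (726/5, 170), but that point violates 11x1 - 8x2 ≤ 78. Every candidate vertex is excluded by some other constraint, so the feasible region is empty.

infeasible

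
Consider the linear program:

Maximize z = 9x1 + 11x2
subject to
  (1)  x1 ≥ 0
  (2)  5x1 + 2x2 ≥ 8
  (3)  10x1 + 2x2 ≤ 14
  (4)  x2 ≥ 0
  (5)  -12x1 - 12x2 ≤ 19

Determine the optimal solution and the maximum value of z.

Extreme points and z = 9x1 + 11x2:
  (0, 4) → z = 44
  (0, 7) → z = 77
  (6/5, 1) → z = 109/5

The optimum lies where x1 = 0 and 10x1 + 2x2 = 14.
Solving simultaneously gives x1 = 0, x2 = 7.

x1 = 0, x2 = 7, maximum z = 77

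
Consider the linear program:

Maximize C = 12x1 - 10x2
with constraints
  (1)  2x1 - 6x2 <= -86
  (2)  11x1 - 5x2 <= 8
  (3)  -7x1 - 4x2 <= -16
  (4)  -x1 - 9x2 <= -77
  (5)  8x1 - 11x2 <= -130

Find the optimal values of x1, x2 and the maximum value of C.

x1 = 82/9, x2 = 166/9, maximum C = -676/9

Extreme points and C = 12x1 - 10x2:
  (-124/25, 317/25) → C = -4658/25
  (83/13, 214/13) → C = -88
  (82/9, 166/9) → C = -676/9
The feasible region is unbounded (it extends along (5, 11), (-4, 7)), but C strictly decreases along every unbounded feasible direction, so there is no improving ray and the maximum is attained at a vertex.

The optimum lies where 11x1 - 5x2 = 8 and 8x1 - 11x2 = -130.
Solving simultaneously gives x1 = 82/9, x2 = 166/9.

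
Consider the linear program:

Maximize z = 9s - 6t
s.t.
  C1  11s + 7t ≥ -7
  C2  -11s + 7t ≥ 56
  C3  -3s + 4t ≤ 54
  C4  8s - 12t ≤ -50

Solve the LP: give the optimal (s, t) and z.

Feasible corners and z = 9s - 6t:
  (-63/22, 7/2) → z = -1029/22
  (-406/65, 573/65) → z = -7092/65
  (154/23, 426/23) → z = -1170/23

s = -63/22, t = 7/2, maximum z = -1029/22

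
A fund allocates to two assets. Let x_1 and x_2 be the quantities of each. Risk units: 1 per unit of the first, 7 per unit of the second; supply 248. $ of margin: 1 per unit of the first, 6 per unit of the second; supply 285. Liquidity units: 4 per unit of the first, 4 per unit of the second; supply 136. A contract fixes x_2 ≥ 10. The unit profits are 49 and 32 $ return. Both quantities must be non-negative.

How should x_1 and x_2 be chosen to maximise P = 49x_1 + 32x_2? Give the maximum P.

Extreme points and P = 49x_1 + 32x_2:
  (0, 34) → P = 1088
  (0, 10) → P = 320
  (24, 10) → P = 1496

The binding constraints are 4x_1 + 4x_2 = 136 and x_2 = 10.
Solving simultaneously gives x_1 = 24, x_2 = 10.

x_1 = 24, x_2 = 10, maximum P = 1496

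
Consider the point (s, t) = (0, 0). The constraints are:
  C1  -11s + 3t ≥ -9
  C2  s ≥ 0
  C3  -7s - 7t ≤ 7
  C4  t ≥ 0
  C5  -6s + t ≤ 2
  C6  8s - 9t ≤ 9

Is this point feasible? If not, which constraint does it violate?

feasible

C1: 0 ≥ -9 ✓
C2: 0 ≥ 0 ✓
C3: 0 ≤ 7 ✓
C4: 0 ≥ 0 ✓
C5: 0 ≤ 2 ✓
C6: 0 ≤ 9 ✓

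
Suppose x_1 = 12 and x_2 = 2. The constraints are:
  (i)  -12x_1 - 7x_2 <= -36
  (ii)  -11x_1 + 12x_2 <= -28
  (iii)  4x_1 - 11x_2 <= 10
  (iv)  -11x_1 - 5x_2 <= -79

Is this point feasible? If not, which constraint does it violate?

not feasible — violates (iii)

Constraint (iii): 4x_1 - 11x_2 = 26, which is not ≤ 10. All other constraints are satisfied.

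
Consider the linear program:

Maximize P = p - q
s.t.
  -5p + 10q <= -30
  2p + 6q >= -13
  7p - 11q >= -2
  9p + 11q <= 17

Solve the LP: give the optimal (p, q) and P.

p = 245/32, q = -151/32, maximum P = 99/8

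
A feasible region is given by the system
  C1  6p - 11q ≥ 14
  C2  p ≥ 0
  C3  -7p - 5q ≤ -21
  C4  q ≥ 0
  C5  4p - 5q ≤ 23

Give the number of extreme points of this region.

4

Pairwise boundary intersections that survive every other constraint:
  (301/107, 28/107)
  (183/14, 41/7)
  (3, 0)
  (23/4, 0)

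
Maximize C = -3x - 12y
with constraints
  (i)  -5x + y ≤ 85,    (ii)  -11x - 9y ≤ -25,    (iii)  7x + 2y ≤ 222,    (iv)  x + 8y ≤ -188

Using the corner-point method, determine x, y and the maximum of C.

x = 1948/41, y = -2267/41, maximum C = 21360/41

Feasible corners and C = -3x - 12y:
  (1948/41, -2267/41) → C = 21360/41
  (1892/79, -2093/79) → C = 19440/79
  (1076/27, -769/27) → C = 2000/9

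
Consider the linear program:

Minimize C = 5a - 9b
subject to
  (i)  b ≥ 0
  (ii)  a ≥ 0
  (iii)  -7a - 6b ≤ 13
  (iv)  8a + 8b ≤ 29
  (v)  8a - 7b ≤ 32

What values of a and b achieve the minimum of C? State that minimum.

a = 0, b = 29/8, minimum C = -261/8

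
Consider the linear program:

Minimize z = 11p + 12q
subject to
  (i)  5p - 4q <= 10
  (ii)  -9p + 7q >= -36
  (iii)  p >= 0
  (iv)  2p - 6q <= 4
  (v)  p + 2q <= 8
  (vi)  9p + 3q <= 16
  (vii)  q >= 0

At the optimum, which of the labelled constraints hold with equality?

Extreme points and z = 11p + 12q:
  (0, 4) → z = 48
  (0, 0) → z = 0
  (8/15, 56/15) → z = 152/3
  (16/9, 0) → z = 176/9

The minimum is at (0, 0). Substituting into each constraint, equality holds for (iii) and (vii); the remaining constraints have slack.

(iii) and (vii)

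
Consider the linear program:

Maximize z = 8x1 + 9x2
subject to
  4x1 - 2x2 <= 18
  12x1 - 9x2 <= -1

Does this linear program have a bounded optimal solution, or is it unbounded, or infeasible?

unbounded

From the feasible point (41/3, 55/3), moving in the direction (2, 4) keeps every constraint satisfied while z increases without bound.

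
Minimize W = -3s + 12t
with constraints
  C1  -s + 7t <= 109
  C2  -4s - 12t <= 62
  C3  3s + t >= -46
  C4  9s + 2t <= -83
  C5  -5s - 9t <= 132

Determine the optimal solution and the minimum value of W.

s = -218/25, t = -113/50, minimum W = -24/25

Feasible corners and W = -3s + 12t:
  (-431/22, 281/22) → W = 4665/22
  (-799/65, 898/65) → W = 13173/65
  (-245/16, -1/16) → W = 723/16
  (-218/25, -113/50) → W = -24/25

At the optimal vertex, -4s - 12t = 62 and 9s + 2t = -83.
Solving simultaneously gives s = -218/25, t = -113/50.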